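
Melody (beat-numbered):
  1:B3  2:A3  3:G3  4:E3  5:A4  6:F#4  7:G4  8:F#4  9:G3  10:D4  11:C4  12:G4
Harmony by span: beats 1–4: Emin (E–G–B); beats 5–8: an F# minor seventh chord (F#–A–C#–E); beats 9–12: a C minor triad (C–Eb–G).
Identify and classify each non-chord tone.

The harmony at that moment is E minor triad (E, G, B); A3 is not a chord tone.
It is approached by step down from B3 and left by step down to G3.
Step in, step out in the same direction — a passing tone.
The harmony at that moment is F# minor seventh chord (F#, A, C#, E); G4 is not a chord tone.
It is approached by step up from F#4 and left by step down to F#4.
Step away and step back to the same note — a neighbor tone (upper neighbor).
The harmony at that moment is C minor triad (C, Eb, G); D4 is not a chord tone.
It is approached by leap up from G3 and left by step down to C4.
Leap in, step out — an appoggiatura.

A3 (beat 2) — passing tone; G4 (beat 7) — neighbor tone; D4 (beat 10) — appoggiatura.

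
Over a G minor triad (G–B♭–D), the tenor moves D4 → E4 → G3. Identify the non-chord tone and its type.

The harmony at that moment is G minor triad (G, B♭, D); E4 is not a chord tone.
It is approached by step up from D4 and left by leap down to G3.
Step in, leap out — an escape tone.

E4 is an escape tone.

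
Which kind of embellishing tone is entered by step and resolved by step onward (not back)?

Approach: by step. Departure: by step, continuing in the same direction.
Stepwise on both sides with no change of direction means the note fills in the space between two different chord tones — a passing tone. (Had it turned back to its starting note it would be a neighbor tone instead.)

Passing tone.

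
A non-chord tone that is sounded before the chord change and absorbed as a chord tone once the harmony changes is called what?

Anticipation.

Approach: ahead of the chord change (typically by step), so it is dissonant against the current harmony. Departure: none — the same pitch is restated or held and is a chord tone of the new harmony.
Dissonant first, consonant once the harmony catches up: the note simply arrives early — an anticipation. (The reverse timing, consonant first and dissonant after the change, would be a suspension or retardation.)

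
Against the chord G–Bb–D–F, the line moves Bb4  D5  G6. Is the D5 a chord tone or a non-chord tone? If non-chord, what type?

Chord tone (the fifth of G minor seventh chord).

G minor seventh chord contains G, Bb, D, F; D is the fifth, so it is a chord tone.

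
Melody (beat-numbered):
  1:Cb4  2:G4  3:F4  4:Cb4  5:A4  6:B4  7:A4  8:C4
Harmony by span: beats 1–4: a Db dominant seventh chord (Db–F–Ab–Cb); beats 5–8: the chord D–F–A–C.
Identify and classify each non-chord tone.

The harmony at that moment is Db dominant seventh chord (Db, F, Ab, Cb); G4 is not a chord tone.
It is approached by leap up from Cb4 and left by step down to F4.
Leap in, step out — an appoggiatura.
The harmony at that moment is D minor seventh chord (D, F, A, C); B4 is not a chord tone.
It is approached by step up from A4 and left by step down to A4.
Step away and step back to the same note — a neighbor tone (upper neighbor).

G4 (beat 2) — appoggiatura; B4 (beat 6) — neighbor tone.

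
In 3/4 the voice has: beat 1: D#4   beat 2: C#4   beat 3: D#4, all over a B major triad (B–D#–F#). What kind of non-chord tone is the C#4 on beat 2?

The harmony at that moment is B major triad (B, D#, F#); C#4 is not a chord tone.
It is approached by step down from D#4 and left by step up to D#4.
Step away and step back to the same note — a neighbor tone (lower neighbor).

Lower neighbor tone.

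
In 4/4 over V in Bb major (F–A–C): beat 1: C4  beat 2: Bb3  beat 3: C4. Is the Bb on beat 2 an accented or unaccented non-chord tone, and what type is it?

Unaccented neighbor tone.

The harmony at that moment is F major triad (F, A, C); Bb3 is not a chord tone.
It is approached by step down from C4 and left by step up to C4.
Step away and step back to the same note — a neighbor tone (lower neighbor).
It falls on a weak beat, so it is unaccented.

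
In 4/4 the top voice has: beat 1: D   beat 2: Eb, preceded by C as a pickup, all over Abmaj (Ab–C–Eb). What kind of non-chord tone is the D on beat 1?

Passing tone.

The harmony at that moment is Ab major triad (Ab, C, Eb); D is not a chord tone.
It is approached by step up from C and left by step up to Eb.
Step in, step out in the same direction — a passing tone.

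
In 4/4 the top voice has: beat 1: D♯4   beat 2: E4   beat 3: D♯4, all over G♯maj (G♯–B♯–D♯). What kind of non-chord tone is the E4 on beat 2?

The harmony at that moment is G♯ major triad (G♯, B♯, D♯); E4 is not a chord tone.
It is approached by step up from D♯4 and left by step down to D♯4.
Step away and step back to the same note — a neighbor tone (upper neighbor).

Upper neighbor tone.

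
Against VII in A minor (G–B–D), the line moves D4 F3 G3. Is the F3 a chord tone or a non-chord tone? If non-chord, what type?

The harmony at that moment is G major triad (G, B, D); F3 is not a chord tone.
It is approached by leap down from D4 and left by step up to G3.
Leap in, step out — an appoggiatura.

Non-chord tone — an appoggiatura.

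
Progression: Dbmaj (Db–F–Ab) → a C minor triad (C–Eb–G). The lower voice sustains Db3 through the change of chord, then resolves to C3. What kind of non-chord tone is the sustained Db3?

Db3 is a suspension.

The harmony at that moment is C minor triad (C, Eb, G); Db3 is not a chord tone.
It is held over (the same pitch as the preceding Db3) and left by step down to C3.
Held over from the previous chord and resolving down by step — a suspension.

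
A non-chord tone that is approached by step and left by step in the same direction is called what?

Approach: by step. Departure: by step, continuing in the same direction.
Stepwise on both sides with no change of direction means the note fills in the space between two different chord tones — a passing tone. (Had it turned back to its starting note it would be a neighbor tone instead.)

Passing tone.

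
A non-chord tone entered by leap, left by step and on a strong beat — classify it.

Appoggiatura.

Approach: by leap. Departure: by step. Metric position: strong.
Leap in, step out, in a metrically strong position — an appoggiatura. (It is the mirror image of the escape tone, which steps in and leaps out from a weak position.)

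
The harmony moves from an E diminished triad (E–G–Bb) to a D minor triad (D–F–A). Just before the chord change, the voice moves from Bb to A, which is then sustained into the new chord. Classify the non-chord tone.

A is an anticipation.

The harmony at that moment is E diminished triad (E, G, Bb); A is not a chord tone.
It is approached by step down from Bb and then sustained as the same pitch into the next harmony.
Arriving early and becoming a chord tone when the harmony changes — an anticipation.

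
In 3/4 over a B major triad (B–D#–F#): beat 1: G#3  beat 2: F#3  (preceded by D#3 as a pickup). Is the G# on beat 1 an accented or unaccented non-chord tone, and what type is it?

The harmony at that moment is B major triad (B, D#, F#); G#3 is not a chord tone.
It is approached by leap up from D#3 and left by step down to F#3.
Leap in, step out — an appoggiatura.
It falls on the downbeat, so it is accented.

Accented appoggiatura.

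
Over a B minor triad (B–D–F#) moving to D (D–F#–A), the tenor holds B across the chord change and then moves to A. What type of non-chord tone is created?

B is a suspension.

The harmony at that moment is D major triad (D, F#, A); B is not a chord tone.
It is held over (the same pitch as the preceding B) and left by step down to A.
Held over from the previous chord and resolving down by step — a suspension.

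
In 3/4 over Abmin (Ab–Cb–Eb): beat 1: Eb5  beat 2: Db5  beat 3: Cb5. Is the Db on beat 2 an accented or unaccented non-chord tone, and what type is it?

The harmony at that moment is Ab minor triad (Ab, Cb, Eb); Db5 is not a chord tone.
It is approached by step down from Eb5 and left by step down to Cb5.
Step in, step out in the same direction — a passing tone.
It falls on a weak beat, so it is unaccented.

Unaccented passing tone.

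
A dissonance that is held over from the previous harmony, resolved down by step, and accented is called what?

Approach: by preparation — the pitch is first a chord tone, then held (tied or repeated) while the harmony changes under it. Departure: down by step. Metric position: strong.
A prepared dissonance that resolves downward by step — a suspension. (The same figure resolving upward would be a retardation.)

Suspension.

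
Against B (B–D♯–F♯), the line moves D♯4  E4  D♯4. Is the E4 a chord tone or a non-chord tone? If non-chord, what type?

Non-chord tone — a neighbor tone.

The harmony at that moment is B major triad (B, D♯, F♯); E4 is not a chord tone.
It is approached by step up from D♯4 and left by step down to D♯4.
Step away and step back to the same note — a neighbor tone (upper neighbor).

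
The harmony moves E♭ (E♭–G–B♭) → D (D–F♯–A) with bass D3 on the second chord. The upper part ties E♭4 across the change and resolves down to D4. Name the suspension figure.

At the second chord the bass is D3. The suspended E♭4 lies a ninth above the bass; after resolving down by step to D4, the interval above the bass becomes an octave.
Suspension figures are named by those two intervals: 9–8.

9–8 suspension.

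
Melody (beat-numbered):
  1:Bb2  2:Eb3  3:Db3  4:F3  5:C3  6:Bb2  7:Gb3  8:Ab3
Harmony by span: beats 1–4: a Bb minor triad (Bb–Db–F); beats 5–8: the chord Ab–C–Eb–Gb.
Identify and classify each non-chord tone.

Eb3 (beat 2) — appoggiatura; Bb2 (beat 6) — escape tone.

The harmony at that moment is Bb minor triad (Bb, Db, F); Eb3 is not a chord tone.
It is approached by leap up from Bb2 and left by step down to Db3.
Leap in, step out — an appoggiatura.
The harmony at that moment is Ab dominant seventh chord (Ab, C, Eb, Gb); Bb2 is not a chord tone.
It is approached by step down from C3 and left by leap up to Gb3.
Step in, leap out — an escape tone.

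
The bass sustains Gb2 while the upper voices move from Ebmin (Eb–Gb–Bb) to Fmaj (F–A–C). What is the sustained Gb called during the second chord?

Pedal tone (pedal point).

The harmony at that moment is F major triad (F, A, C); Gb2 is not a chord tone.
It is held over (the same pitch as the preceding Gb2) and then sustained as the same pitch into the next harmony.
Sustained through a change of harmony — a pedal tone.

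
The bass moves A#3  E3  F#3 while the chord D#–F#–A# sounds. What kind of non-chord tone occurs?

E3 is an appoggiatura.

The harmony at that moment is D# minor triad (D#, F#, A#); E3 is not a chord tone.
It is approached by leap down from A#3 and left by step up to F#3.
Leap in, step out — an appoggiatura.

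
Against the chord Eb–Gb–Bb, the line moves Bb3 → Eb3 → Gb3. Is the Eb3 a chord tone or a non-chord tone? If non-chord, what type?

Eb minor triad contains Eb, Gb, Bb; Eb is the root, so it is a chord tone.

Chord tone (the root of Eb minor triad).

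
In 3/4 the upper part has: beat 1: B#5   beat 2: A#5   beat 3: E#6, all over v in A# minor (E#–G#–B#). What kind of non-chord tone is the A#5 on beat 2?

The harmony at that moment is E# minor triad (E#, G#, B#); A#5 is not a chord tone.
It is approached by step down from B#5 and left by leap up to E#6.
Step in, leap out, on a weak beat — an escape tone.

Escape tone.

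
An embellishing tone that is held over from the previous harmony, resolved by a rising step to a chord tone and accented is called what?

Approach: by preparation — the pitch is first a chord tone, then held (tied or repeated) while the harmony changes under it. Departure: up by step. Metric position: strong.
A prepared dissonance that resolves upward by step — a retardation. (The same figure resolving downward would be a suspension.)

Retardation.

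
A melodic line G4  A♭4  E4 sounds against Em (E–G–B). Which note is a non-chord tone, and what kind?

The harmony at that moment is E minor triad (E, G, B); A♭4 is not a chord tone.
It is approached by step up from G4 and left by leap down to E4.
Step in, leap out — an escape tone.

A♭4 is an escape tone.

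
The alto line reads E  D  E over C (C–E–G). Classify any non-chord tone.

D is a neighbor tone.

The harmony at that moment is C major triad (C, E, G); D is not a chord tone.
It is approached by step down from E and left by step up to E.
Step away and step back to the same note — a neighbor tone (lower neighbor).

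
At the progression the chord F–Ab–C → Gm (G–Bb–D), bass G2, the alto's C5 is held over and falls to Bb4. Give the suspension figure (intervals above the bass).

4–3 suspension.

At the second chord the bass is G2. The suspended C5 lies a fourth above the bass; after resolving down by step to Bb4, the interval above the bass becomes a third.
Suspension figures are named by those two intervals: 4–3.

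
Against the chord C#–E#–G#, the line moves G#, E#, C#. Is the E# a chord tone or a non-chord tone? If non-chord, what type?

Chord tone (the third of C# major triad).

C# major triad contains C#, E#, G#; E# is the third, so it is a chord tone.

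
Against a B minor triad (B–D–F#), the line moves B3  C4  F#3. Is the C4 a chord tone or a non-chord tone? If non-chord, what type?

The harmony at that moment is B minor triad (B, D, F#); C4 is not a chord tone.
It is approached by step up from B3 and left by leap down to F#3.
Step in, leap out — an escape tone.

Non-chord tone — an escape tone.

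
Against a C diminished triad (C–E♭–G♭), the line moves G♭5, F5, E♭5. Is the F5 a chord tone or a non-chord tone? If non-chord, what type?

The harmony at that moment is C diminished triad (C, E♭, G♭); F5 is not a chord tone.
It is approached by step down from G♭5 and left by step down to E♭5.
Step in, step out in the same direction — a passing tone.

Non-chord tone — a passing tone.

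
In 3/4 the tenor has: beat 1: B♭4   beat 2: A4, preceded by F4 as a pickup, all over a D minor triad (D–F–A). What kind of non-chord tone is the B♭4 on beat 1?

Appoggiatura.

The harmony at that moment is D minor triad (D, F, A); B♭4 is not a chord tone.
It is approached by leap up from F4 and left by step down to A4.
Leap in, step out, metrically accented — an appoggiatura.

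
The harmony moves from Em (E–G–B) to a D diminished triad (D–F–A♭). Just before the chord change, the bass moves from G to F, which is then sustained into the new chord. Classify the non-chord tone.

F is an anticipation.

The harmony at that moment is E minor triad (E, G, B); F is not a chord tone.
It is approached by step down from G and then sustained as the same pitch into the next harmony.
Arriving early and becoming a chord tone when the harmony changes — an anticipation.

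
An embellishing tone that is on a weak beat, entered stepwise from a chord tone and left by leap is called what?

Approach: by step. Departure: by leap. Metric position: weak.
Step in, leap out, from a weak position — an escape tone (échappée). (It is the mirror image of the appoggiatura, which leaps in and steps out on a strong beat.)

Escape tone.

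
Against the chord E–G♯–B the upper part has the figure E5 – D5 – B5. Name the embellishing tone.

D5 is an escape tone.

The harmony at that moment is E major triad (E, G♯, B); D5 is not a chord tone.
It is approached by step down from E5 and left by leap up to B5.
Step in, leap out — an escape tone.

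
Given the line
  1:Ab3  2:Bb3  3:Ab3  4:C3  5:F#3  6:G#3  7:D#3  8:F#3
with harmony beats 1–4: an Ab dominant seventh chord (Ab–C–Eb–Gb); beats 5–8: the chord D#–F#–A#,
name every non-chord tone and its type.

The harmony at that moment is Ab dominant seventh chord (Ab, C, Eb, Gb); Bb3 is not a chord tone.
It is approached by step up from Ab3 and left by step down to Ab3.
Step away and step back to the same note — a neighbor tone (upper neighbor).
The harmony at that moment is D# minor triad (D#, F#, A#); G#3 is not a chord tone.
It is approached by step up from F#3 and left by leap down to D#3.
Step in, leap out — an escape tone.

Bb3 (beat 2) — neighbor tone; G#3 (beat 6) — escape tone.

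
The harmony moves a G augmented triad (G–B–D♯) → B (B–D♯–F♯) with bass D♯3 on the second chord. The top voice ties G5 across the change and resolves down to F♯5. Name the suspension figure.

4–3 suspension.

At the second chord the bass is D♯3. The suspended G5 lies a fourth above the bass; after resolving down by step to F♯5, the interval above the bass becomes a third.
Suspension figures are named by those two intervals: 4–3.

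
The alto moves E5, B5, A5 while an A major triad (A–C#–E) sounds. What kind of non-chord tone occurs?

The harmony at that moment is A major triad (A, C#, E); B5 is not a chord tone.
It is approached by leap up from E5 and left by step down to A5.
Leap in, step out — an appoggiatura.

B5 is an appoggiatura.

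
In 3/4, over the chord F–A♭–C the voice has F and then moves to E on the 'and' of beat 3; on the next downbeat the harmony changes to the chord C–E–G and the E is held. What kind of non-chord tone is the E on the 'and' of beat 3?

The harmony at that moment is F minor triad (F, A♭, C); E is not a chord tone.
It is approached by step down from F and then sustained as the same pitch into the next harmony.
Arriving early and becoming a chord tone when the harmony changes — an anticipation.

Anticipation.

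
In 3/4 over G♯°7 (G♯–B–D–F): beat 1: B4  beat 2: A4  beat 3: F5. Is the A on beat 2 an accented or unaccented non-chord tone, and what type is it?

Unaccented escape tone.

The harmony at that moment is G♯ diminished seventh chord (G♯, B, D, F); A4 is not a chord tone.
It is approached by step down from B4 and left by leap up to F5.
Step in, leap out — an escape tone.
It falls on a weak beat, so it is unaccented.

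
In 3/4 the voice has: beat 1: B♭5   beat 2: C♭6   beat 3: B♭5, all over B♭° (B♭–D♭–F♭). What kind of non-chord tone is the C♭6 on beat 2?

The harmony at that moment is B♭ diminished triad (B♭, D♭, F♭); C♭6 is not a chord tone.
It is approached by step up from B♭5 and left by step down to B♭5.
Step away and step back to the same note — a neighbor tone (upper neighbor).

Upper neighbor tone.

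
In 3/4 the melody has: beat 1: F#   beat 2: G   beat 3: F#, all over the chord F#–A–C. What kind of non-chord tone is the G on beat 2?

The harmony at that moment is F# diminished triad (F#, A, C); G is not a chord tone.
It is approached by step up from F# and left by step down to F#.
Step away and step back to the same note — a neighbor tone (upper neighbor).

Upper neighbor tone.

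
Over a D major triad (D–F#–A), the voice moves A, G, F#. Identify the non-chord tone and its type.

The harmony at that moment is D major triad (D, F#, A); G is not a chord tone.
It is approached by step down from A and left by step down to F#.
Step in, step out in the same direction — a passing tone.

G is a passing tone.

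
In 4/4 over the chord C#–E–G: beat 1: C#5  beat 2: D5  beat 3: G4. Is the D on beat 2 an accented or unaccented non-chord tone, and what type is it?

Unaccented escape tone.

The harmony at that moment is C# diminished triad (C#, E, G); D5 is not a chord tone.
It is approached by step up from C#5 and left by leap down to G4.
Step in, leap out — an escape tone.
It falls on a weak beat, so it is unaccented.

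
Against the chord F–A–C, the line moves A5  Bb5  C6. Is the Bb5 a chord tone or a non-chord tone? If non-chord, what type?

The harmony at that moment is F major triad (F, A, C); Bb5 is not a chord tone.
It is approached by step up from A5 and left by step up to C6.
Step in, step out in the same direction — a passing tone.

Non-chord tone — a passing tone.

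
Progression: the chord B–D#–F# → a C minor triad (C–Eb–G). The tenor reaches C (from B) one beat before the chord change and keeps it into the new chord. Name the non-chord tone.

The harmony at that moment is B major triad (B, D#, F#); C is not a chord tone.
It is approached by step up from B and then sustained as the same pitch into the next harmony.
Arriving early and becoming a chord tone when the harmony changes — an anticipation.

C is an anticipation.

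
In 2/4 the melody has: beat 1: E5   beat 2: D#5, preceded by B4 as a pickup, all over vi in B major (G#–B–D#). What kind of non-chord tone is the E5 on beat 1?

Appoggiatura.

The harmony at that moment is G# minor triad (G#, B, D#); E5 is not a chord tone.
It is approached by leap up from B4 and left by step down to D#5.
Leap in, step out, metrically accented — an appoggiatura.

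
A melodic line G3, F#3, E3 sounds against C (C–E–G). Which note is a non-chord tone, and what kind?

F#3 is a passing tone.

The harmony at that moment is C major triad (C, E, G); F#3 is not a chord tone.
It is approached by step down from G3 and left by step down to E3.
Step in, step out in the same direction — a passing tone.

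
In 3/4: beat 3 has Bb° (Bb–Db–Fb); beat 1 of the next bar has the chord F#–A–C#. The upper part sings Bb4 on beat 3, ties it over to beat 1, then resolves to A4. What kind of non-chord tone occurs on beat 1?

Suspension.

The harmony at that moment is F# minor triad (F#, A, C#); Bb4 is not a chord tone.
It is held over (the same pitch as the preceding Bb4) and left by step down to A4.
Held over from the previous chord and resolving down by step — a suspension.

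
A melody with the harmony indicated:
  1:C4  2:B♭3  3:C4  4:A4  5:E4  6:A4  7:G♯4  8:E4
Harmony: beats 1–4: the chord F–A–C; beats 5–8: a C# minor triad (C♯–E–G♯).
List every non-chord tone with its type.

B♭3 (beat 2) — neighbor tone; A4 (beat 6) — appoggiatura.

The harmony at that moment is F major triad (F, A, C); B♭3 is not a chord tone.
It is approached by step down from C4 and left by step up to C4.
Step away and step back to the same note — a neighbor tone (lower neighbor).
The harmony at that moment is C♯ minor triad (C♯, E, G♯); A4 is not a chord tone.
It is approached by leap up from E4 and left by step down to G♯4.
Leap in, step out — an appoggiatura.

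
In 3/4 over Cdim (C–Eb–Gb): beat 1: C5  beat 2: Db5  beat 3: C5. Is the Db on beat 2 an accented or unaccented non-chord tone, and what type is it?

The harmony at that moment is C diminished triad (C, Eb, Gb); Db5 is not a chord tone.
It is approached by step up from C5 and left by step down to C5.
Step away and step back to the same note — a neighbor tone (upper neighbor).
It falls on a weak beat, so it is unaccented.

Unaccented neighbor tone.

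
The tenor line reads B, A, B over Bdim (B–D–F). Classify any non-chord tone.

A is a neighbor tone.

The harmony at that moment is B diminished triad (B, D, F); A is not a chord tone.
It is approached by step down from B and left by step up to B.
Step away and step back to the same note — a neighbor tone (lower neighbor).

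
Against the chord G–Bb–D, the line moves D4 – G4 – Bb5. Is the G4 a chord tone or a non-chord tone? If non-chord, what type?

Chord tone (the root of G minor triad).

G minor triad contains G, Bb, D; G is the root, so it is a chord tone.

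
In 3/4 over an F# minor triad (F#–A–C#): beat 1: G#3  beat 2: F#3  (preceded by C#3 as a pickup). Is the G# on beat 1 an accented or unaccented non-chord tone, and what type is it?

Accented appoggiatura.

The harmony at that moment is F# minor triad (F#, A, C#); G#3 is not a chord tone.
It is approached by leap up from C#3 and left by step down to F#3.
Leap in, step out — an appoggiatura.
It falls on the downbeat, so it is accented.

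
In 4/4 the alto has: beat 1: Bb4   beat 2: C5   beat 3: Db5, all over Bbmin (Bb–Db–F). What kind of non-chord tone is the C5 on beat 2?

The harmony at that moment is Bb minor triad (Bb, Db, F); C5 is not a chord tone.
It is approached by step up from Bb4 and left by step up to Db5.
Step in, step out in the same direction — a passing tone.

Passing tone.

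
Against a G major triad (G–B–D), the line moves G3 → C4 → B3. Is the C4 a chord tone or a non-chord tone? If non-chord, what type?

The harmony at that moment is G major triad (G, B, D); C4 is not a chord tone.
It is approached by leap up from G3 and left by step down to B3.
Leap in, step out — an appoggiatura.

Non-chord tone — an appoggiatura.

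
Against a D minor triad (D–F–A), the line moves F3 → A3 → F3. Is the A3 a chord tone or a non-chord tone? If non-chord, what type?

Chord tone (the fifth of D minor triad).

D minor triad contains D, F, A; A is the fifth, so it is a chord tone.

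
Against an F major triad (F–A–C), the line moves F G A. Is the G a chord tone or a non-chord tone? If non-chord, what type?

The harmony at that moment is F major triad (F, A, C); G is not a chord tone.
It is approached by step up from F and left by step up to A.
Step in, step out in the same direction — a passing tone.

Non-chord tone — a passing tone.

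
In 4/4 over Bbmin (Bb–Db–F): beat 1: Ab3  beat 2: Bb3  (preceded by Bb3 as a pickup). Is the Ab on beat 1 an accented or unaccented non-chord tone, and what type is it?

Accented neighbor tone.

The harmony at that moment is Bb minor triad (Bb, Db, F); Ab3 is not a chord tone.
It is approached by step down from Bb3 and left by step up to Bb3.
Step away and step back to the same note — a neighbor tone (lower neighbor).
It falls on the downbeat, so it is accented.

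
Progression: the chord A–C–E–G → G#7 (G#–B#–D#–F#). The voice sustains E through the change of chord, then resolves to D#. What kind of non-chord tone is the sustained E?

E is a suspension.

The harmony at that moment is G# dominant seventh chord (G#, B#, D#, F#); E is not a chord tone.
It is held over (the same pitch as the preceding E) and left by step down to D#.
Held over from the previous chord and resolving down by step — a suspension.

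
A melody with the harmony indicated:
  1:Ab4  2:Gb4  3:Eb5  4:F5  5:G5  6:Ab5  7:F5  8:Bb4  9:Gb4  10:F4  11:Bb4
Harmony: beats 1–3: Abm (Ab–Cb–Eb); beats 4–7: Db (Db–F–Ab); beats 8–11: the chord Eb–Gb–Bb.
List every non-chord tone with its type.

The harmony at that moment is Ab minor triad (Ab, Cb, Eb); Gb4 is not a chord tone.
It is approached by step down from Ab4 and left by leap up to Eb5.
Step in, leap out — an escape tone.
The harmony at that moment is Db major triad (Db, F, Ab); G5 is not a chord tone.
It is approached by step up from F5 and left by step up to Ab5.
Step in, step out in the same direction — a passing tone.
The harmony at that moment is Eb minor triad (Eb, Gb, Bb); F4 is not a chord tone.
It is approached by step down from Gb4 and left by leap up to Bb4.
Step in, leap out — an escape tone.

Gb4 (beat 2) — escape tone; G5 (beat 5) — passing tone; F4 (beat 10) — escape tone.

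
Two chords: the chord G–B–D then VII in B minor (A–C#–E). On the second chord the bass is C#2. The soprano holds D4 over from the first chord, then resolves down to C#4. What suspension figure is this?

At the second chord the bass is C#2. The suspended D4 lies a ninth above the bass; after resolving down by step to C#4, the interval above the bass becomes an octave.
Suspension figures are named by those two intervals: 9–8.

9–8 suspension.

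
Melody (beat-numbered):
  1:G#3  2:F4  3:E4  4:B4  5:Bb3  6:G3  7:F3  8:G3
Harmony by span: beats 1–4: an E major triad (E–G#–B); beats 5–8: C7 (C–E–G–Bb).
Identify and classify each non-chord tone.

F4 (beat 2) — appoggiatura; F3 (beat 7) — neighbor tone.

The harmony at that moment is E major triad (E, G#, B); F4 is not a chord tone.
It is approached by leap up from G#3 and left by step down to E4.
Leap in, step out — an appoggiatura.
The harmony at that moment is C dominant seventh chord (C, E, G, Bb); F3 is not a chord tone.
It is approached by step down from G3 and left by step up to G3.
Step away and step back to the same note — a neighbor tone (lower neighbor).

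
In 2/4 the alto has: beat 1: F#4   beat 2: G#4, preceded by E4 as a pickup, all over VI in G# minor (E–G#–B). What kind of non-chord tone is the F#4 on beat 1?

The harmony at that moment is E major triad (E, G#, B); F#4 is not a chord tone.
It is approached by step up from E4 and left by step up to G#4.
Step in, step out in the same direction — a passing tone.

Passing tone.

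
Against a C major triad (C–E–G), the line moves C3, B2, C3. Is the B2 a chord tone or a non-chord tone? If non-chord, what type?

Non-chord tone — a neighbor tone.

The harmony at that moment is C major triad (C, E, G); B2 is not a chord tone.
It is approached by step down from C3 and left by step up to C3.
Step away and step back to the same note — a neighbor tone (lower neighbor).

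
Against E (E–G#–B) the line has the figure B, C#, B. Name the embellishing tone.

The harmony at that moment is E major triad (E, G#, B); C# is not a chord tone.
It is approached by step up from B and left by step down to B.
Step away and step back to the same note — a neighbor tone (upper neighbor).

C# is a neighbor tone.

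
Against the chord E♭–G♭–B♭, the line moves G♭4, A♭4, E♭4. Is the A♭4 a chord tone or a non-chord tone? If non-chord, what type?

Non-chord tone — an escape tone.

The harmony at that moment is E♭ minor triad (E♭, G♭, B♭); A♭4 is not a chord tone.
It is approached by step up from G♭4 and left by leap down to E♭4.
Step in, leap out — an escape tone.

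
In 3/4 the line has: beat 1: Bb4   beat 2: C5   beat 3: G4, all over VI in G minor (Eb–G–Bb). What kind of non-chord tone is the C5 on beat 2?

Escape tone.

The harmony at that moment is Eb major triad (Eb, G, Bb); C5 is not a chord tone.
It is approached by step up from Bb4 and left by leap down to G4.
Step in, leap out, on a weak beat — an escape tone.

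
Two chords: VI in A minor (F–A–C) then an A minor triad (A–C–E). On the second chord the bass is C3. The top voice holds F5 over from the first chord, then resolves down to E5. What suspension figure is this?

At the second chord the bass is C3. The suspended F5 lies a fourth above the bass; after resolving down by step to E5, the interval above the bass becomes a third.
Suspension figures are named by those two intervals: 4–3.

4–3 suspension.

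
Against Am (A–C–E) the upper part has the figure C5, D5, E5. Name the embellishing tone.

D5 is a passing tone.

The harmony at that moment is A minor triad (A, C, E); D5 is not a chord tone.
It is approached by step up from C5 and left by step up to E5.
Step in, step out in the same direction — a passing tone.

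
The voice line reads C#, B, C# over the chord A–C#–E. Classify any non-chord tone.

B is a neighbor tone.

The harmony at that moment is A major triad (A, C#, E); B is not a chord tone.
It is approached by step down from C# and left by step up to C#.
Step away and step back to the same note — a neighbor tone (lower neighbor).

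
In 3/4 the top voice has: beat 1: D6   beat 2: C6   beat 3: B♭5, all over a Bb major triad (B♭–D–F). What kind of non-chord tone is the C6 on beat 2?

Passing tone.

The harmony at that moment is B♭ major triad (B♭, D, F); C6 is not a chord tone.
It is approached by step down from D6 and left by step down to B♭5.
Step in, step out in the same direction — a passing tone.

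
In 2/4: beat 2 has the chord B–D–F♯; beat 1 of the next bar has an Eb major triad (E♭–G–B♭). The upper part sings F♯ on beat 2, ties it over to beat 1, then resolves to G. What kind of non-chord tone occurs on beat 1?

The harmony at that moment is E♭ major triad (E♭, G, B♭); F♯ is not a chord tone.
It is held over (the same pitch as the preceding F♯) and left by step up to G.
Held over from the previous chord and resolving up by step — a retardation.

Retardation.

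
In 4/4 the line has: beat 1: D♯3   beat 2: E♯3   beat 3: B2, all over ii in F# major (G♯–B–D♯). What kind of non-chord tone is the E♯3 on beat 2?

Escape tone.

The harmony at that moment is G♯ minor triad (G♯, B, D♯); E♯3 is not a chord tone.
It is approached by step up from D♯3 and left by leap down to B2.
Step in, leap out, on a weak beat — an escape tone.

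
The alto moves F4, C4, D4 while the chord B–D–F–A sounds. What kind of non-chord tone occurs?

C4 is an appoggiatura.

The harmony at that moment is B half-diminished seventh chord (B, D, F, A); C4 is not a chord tone.
It is approached by leap down from F4 and left by step up to D4.
Leap in, step out — an appoggiatura.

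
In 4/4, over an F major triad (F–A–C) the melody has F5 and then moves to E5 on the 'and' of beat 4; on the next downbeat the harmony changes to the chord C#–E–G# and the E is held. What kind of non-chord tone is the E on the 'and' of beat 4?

Anticipation.

The harmony at that moment is F major triad (F, A, C); E5 is not a chord tone.
It is approached by step down from F5 and then sustained as the same pitch into the next harmony.
Arriving early and becoming a chord tone when the harmony changes — an anticipation.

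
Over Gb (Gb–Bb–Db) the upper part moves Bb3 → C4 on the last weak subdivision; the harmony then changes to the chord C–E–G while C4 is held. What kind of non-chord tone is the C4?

The harmony at that moment is Gb major triad (Gb, Bb, Db); C4 is not a chord tone.
It is approached by step up from Bb3 and then sustained as the same pitch into the next harmony.
Arriving early and becoming a chord tone when the harmony changes — an anticipation.

C4 is an anticipation.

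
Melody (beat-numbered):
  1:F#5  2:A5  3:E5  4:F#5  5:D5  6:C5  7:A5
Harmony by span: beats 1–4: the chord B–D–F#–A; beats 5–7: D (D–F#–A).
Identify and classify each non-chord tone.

E5 (beat 3) — appoggiatura; C5 (beat 6) — escape tone.

The harmony at that moment is B minor seventh chord (B, D, F#, A); E5 is not a chord tone.
It is approached by leap down from A5 and left by step up to F#5.
Leap in, step out — an appoggiatura.
The harmony at that moment is D major triad (D, F#, A); C5 is not a chord tone.
It is approached by step down from D5 and left by leap up to A5.
Step in, leap out — an escape tone.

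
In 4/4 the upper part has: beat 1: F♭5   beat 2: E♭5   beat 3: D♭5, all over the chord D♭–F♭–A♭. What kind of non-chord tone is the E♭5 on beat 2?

The harmony at that moment is D♭ minor triad (D♭, F♭, A♭); E♭5 is not a chord tone.
It is approached by step down from F♭5 and left by step down to D♭5.
Step in, step out in the same direction — a passing tone.

Passing tone.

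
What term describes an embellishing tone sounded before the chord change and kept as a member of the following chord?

Approach: ahead of the chord change (typically by step), so it is dissonant against the current harmony. Departure: none — the same pitch is restated or held and is a chord tone of the new harmony.
Dissonant first, consonant once the harmony catches up: the note simply arrives early — an anticipation. (The reverse timing, consonant first and dissonant after the change, would be a suspension or retardation.)

Anticipation.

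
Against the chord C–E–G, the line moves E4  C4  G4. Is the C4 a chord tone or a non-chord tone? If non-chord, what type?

C major triad contains C, E, G; C is the root, so it is a chord tone.

Chord tone (the root of C major triad).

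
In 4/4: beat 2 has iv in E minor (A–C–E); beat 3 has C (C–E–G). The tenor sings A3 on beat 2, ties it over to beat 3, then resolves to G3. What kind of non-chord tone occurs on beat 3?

Suspension.

The harmony at that moment is C major triad (C, E, G); A3 is not a chord tone.
It is held over (the same pitch as the preceding A3) and left by step down to G3.
Held over from the previous chord and resolving down by step — a suspension.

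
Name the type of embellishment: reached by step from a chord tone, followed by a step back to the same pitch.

Neighbor tone.

Approach: by step. Departure: by step in the opposite direction, back to the starting pitch.
Stepwise on both sides but reversing to return to the same chord tone — a neighbor tone. (Had it continued onward in the same direction it would be a passing tone instead.)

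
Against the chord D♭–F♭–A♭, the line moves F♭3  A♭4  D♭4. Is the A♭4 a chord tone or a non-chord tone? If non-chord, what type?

Chord tone (the fifth of Db minor triad).

Db minor triad contains D♭, F♭, A♭; A♭ is the fifth, so it is a chord tone.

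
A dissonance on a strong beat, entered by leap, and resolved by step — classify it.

Approach: by leap. Departure: by step. Metric position: strong.
Leap in, step out, in a metrically strong position — an appoggiatura. (It is the mirror image of the escape tone, which steps in and leaps out from a weak position.)

Appoggiatura.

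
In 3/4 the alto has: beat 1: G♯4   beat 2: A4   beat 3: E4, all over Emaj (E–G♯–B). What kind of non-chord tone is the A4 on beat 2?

The harmony at that moment is E major triad (E, G♯, B); A4 is not a chord tone.
It is approached by step up from G♯4 and left by leap down to E4.
Step in, leap out, on a weak beat — an escape tone.

Escape tone.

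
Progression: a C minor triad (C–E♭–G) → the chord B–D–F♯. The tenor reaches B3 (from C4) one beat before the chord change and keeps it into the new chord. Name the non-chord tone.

B3 is an anticipation.

The harmony at that moment is C minor triad (C, E♭, G); B3 is not a chord tone.
It is approached by step down from C4 and then sustained as the same pitch into the next harmony.
Arriving early and becoming a chord tone when the harmony changes — an anticipation.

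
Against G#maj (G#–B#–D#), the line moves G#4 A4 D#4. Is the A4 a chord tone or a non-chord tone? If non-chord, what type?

Non-chord tone — an escape tone.

The harmony at that moment is G# major triad (G#, B#, D#); A4 is not a chord tone.
It is approached by step up from G#4 and left by leap down to D#4.
Step in, leap out — an escape tone.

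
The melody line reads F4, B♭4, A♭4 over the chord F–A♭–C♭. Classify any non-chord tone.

The harmony at that moment is F diminished triad (F, A♭, C♭); B♭4 is not a chord tone.
It is approached by leap up from F4 and left by step down to A♭4.
Leap in, step out — an appoggiatura.

B♭4 is an appoggiatura.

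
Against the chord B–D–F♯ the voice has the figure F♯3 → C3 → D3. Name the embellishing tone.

C3 is an appoggiatura.

The harmony at that moment is B minor triad (B, D, F♯); C3 is not a chord tone.
It is approached by leap down from F♯3 and left by step up to D3.
Leap in, step out — an appoggiatura.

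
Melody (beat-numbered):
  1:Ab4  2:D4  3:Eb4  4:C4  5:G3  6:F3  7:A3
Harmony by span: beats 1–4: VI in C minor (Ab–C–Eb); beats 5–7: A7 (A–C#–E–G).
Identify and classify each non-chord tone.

D4 (beat 2) — appoggiatura; F3 (beat 6) — escape tone.

The harmony at that moment is Ab major triad (Ab, C, Eb); D4 is not a chord tone.
It is approached by leap down from Ab4 and left by step up to Eb4.
Leap in, step out — an appoggiatura.
The harmony at that moment is A dominant seventh chord (A, C#, E, G); F3 is not a chord tone.
It is approached by step down from G3 and left by leap up to A3.
Step in, leap out — an escape tone.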